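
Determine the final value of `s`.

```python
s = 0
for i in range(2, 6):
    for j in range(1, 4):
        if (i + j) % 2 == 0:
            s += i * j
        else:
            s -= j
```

i=2,j=1: odd sum, s = 0-1 = -1
i=2,j=2: even sum, s = (-1)+4 = 3
i=2,j=3: odd sum, s = 3-3 = 0
i=3,j=1: even sum, s = 0+3 = 3
i=3,j=2: odd sum, s = 3-2 = 1
i=3,j=3: even sum, s = 1+9 = 10
i=4,j=1: odd sum, s = 10-1 = 9
i=4,j=2: even sum, s = 9+8 = 17
i=4,j=3: odd sum, s = 17-3 = 14
i=5,j=1: even sum, s = 14+5 = 19
i=5,j=2: odd sum, s = 19-2 = 17
i=5,j=3: even sum, s = 17+15 = 32

32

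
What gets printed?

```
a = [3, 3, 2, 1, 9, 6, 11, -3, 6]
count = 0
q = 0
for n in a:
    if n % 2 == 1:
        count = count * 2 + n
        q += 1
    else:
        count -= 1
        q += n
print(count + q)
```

206

n=3: odd, count = 0*2+3 = 3; q=1
n=3: odd, count = 3*2+3 = 9; q=2
n=2: not odd, count = 9-1 = 8; q=4
n=1: odd, count = 8*2+1 = 17; q=5
n=9: odd, count = 17*2+9 = 43; q=6
n=6: not odd, count = 43-1 = 42; q=12
n=11: odd, count = 42*2+11 = 95; q=13
n=-3: odd, count = 95*2+(-3) = 187; q=14
n=6: not odd, count = 187-1 = 186; q=20
count+q = 186+20 = 206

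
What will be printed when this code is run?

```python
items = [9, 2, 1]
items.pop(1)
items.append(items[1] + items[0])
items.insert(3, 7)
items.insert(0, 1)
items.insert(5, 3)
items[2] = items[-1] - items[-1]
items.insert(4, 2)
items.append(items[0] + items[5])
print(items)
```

[1, 9, 0, 10, 2, 7, 3, 8]

pop(1) removes 2 → [9, 1]
append items[1]+items[0] = 1+9 = 10 → [9, 1, 10]
insert 7 at 3 → [9, 1, 10, 7]
insert 1 at 0 → [1, 9, 1, 10, 7]
insert 3 at 5 → [1, 9, 1, 10, 7, 3]
items[2] = items[-1]-items[-1] = 3-3 = 0 → [1, 9, 0, 10, 7, 3]
insert 2 at 4 → [1, 9, 0, 10, 2, 7, 3]
append items[0]+items[5] = 1+7 = 8 → [1, 9, 0, 10, 2, 7, 3, 8]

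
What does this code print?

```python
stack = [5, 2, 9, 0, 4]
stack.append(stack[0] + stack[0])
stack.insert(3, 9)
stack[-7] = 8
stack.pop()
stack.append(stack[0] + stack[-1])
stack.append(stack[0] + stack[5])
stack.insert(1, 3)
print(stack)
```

append stack[0]+stack[0] = 5+5 = 10 → [5, 2, 9, 0, 4, 10]
insert 9 at 3 → [5, 2, 9, 9, 0, 4, 10]
stack[-7] = 8 → [8, 2, 9, 9, 0, 4, 10]
pop() removes 10 → [8, 2, 9, 9, 0, 4]
append stack[0]+stack[-1] = 8+4 = 12 → [8, 2, 9, 9, 0, 4, 12]
append stack[0]+stack[5] = 8+4 = 12 → [8, 2, 9, 9, 0, 4, 12, 12]
insert 3 at 1 → [8, 3, 2, 9, 9, 0, 4, 12, 12]

[8, 3, 2, 9, 9, 0, 4, 12, 12]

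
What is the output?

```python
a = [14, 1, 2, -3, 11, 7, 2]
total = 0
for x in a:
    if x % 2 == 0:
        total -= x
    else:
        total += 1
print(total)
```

x=14: even, total = 0-14 = -14
x=1: not even, total = (-14)+1 = -13
x=2: even, total = (-13)-2 = -15
x=-3: not even, total = (-15)+1 = -14
x=11: not even, total = (-14)+1 = -13
x=7: not even, total = (-13)+1 = -12
x=2: even, total = (-12)-2 = -14

-14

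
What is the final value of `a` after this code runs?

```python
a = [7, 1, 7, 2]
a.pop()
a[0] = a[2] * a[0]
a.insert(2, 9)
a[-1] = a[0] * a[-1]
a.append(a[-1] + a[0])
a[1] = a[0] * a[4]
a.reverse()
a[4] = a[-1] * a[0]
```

[392, 343, 9, 19208, 19208]

pop() removes 2 → [7, 1, 7]
a[0] = a[2]*a[0] = 7*7 = 49 → [49, 1, 7]
insert 9 at 2 → [49, 1, 9, 7]
a[-1] = a[0]*a[-1] = 49*7 = 343 → [49, 1, 9, 343]
append a[-1]+a[0] = 343+49 = 392 → [49, 1, 9, 343, 392]
a[1] = a[0]*a[4] = 49*392 = 19208 → [49, 19208, 9, 343, 392]
reverse → [392, 343, 9, 19208, 49]
a[4] = a[-1]*a[0] = 49*392 = 19208 → [392, 343, 9, 19208, 19208]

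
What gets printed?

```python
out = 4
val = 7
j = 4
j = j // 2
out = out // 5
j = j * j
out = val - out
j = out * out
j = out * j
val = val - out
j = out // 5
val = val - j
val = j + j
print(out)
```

7

j = 4//2 = 2
out = 4//5 = 0
j = 2*2 = 4
out = 7-0 = 7
j = 7*7 = 49
j = 7*49 = 343
val = 7-7 = 0
j = 7//5 = 1
val = 0-1 = -1
val = 1+1 = 2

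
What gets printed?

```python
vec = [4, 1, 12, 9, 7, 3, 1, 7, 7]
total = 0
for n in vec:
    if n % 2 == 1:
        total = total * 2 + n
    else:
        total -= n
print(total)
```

-767

n=4: not odd, total = 0-4 = -4
n=1: odd, total = (-4)*2+1 = -7
n=12: not odd, total = (-7)-12 = -19
n=9: odd, total = (-19)*2+9 = -29
n=7: odd, total = (-29)*2+7 = -51
n=3: odd, total = (-51)*2+3 = -99
n=1: odd, total = (-99)*2+1 = -197
n=7: odd, total = (-197)*2+7 = -387
n=7: odd, total = (-387)*2+7 = -767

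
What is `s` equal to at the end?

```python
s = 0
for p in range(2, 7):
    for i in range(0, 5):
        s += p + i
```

150

p=2,i=0: s = 0+2 = 2
p=2,i=1: s = 2+3 = 5
p=2,i=2: s = 5+4 = 9
p=2,i=3: s = 9+5 = 14
p=2,i=4: s = 14+6 = 20
p=3,i=0: s = 20+3 = 23
p=3,i=1: s = 23+4 = 27
p=3,i=2: s = 27+5 = 32
p=3,i=3: s = 32+6 = 38
p=3,i=4: s = 38+7 = 45
p=4,i=0: s = 45+4 = 49
p=4,i=1: s = 49+5 = 54
p=4,i=2: s = 54+6 = 60
p=4,i=3: s = 60+7 = 67
p=4,i=4: s = 67+8 = 75
p=5,i=0: s = 75+5 = 80
p=5,i=1: s = 80+6 = 86
p=5,i=2: s = 86+7 = 93
p=5,i=3: s = 93+8 = 101
p=5,i=4: s = 101+9 = 110
p=6,i=0: s = 110+6 = 116
p=6,i=1: s = 116+7 = 123
p=6,i=2: s = 123+8 = 131
p=6,i=3: s = 131+9 = 140
p=6,i=4: s = 140+10 = 150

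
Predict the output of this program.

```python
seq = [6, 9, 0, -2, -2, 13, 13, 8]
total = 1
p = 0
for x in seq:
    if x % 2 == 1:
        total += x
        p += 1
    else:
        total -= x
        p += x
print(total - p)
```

13

x=6: not odd, total = 1-6 = -5; p=6
x=9: odd, total = (-5)+9 = 4; p=7
x=0: not odd, total = 4-0 = 4; p=7
x=-2: not odd, total = 4-(-2) = 6; p=5
x=-2: not odd, total = 6-(-2) = 8; p=3
x=13: odd, total = 8+13 = 21; p=4
x=13: odd, total = 21+13 = 34; p=5
x=8: not odd, total = 34-8 = 26; p=13
total-p = 26-13 = 13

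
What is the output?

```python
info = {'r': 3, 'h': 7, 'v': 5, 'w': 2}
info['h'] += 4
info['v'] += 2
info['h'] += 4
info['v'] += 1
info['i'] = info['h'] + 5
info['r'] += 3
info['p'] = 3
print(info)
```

info['h'] = 7+4 = 11 → {'r': 3, 'h': 11, 'v': 5, 'w': 2}
info['v'] = 5+2 = 7 → {'r': 3, 'h': 11, 'v': 7, 'w': 2}
info['h'] = 11+4 = 15 → {'r': 3, 'h': 15, 'v': 7, 'w': 2}
info['v'] = 7+1 = 8 → {'r': 3, 'h': 15, 'v': 8, 'w': 2}
info['i'] = info['h']+5 = 20 → {'r': 3, 'h': 15, 'v': 8, 'w': 2, 'i': 20}
info['r'] = 3+3 = 6 → {'r': 6, 'h': 15, 'v': 8, 'w': 2, 'i': 20}
info['p'] = 3 → {'r': 6, 'h': 15, 'v': 8, 'w': 2, 'i': 20, 'p': 3}

{'r': 6, 'h': 15, 'v': 8, 'w': 2, 'i': 20, 'p': 3}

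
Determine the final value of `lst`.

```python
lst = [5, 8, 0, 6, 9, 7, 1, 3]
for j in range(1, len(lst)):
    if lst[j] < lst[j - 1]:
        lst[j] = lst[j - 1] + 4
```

[5, 8, 12, 16, 20, 24, 28, 32]

j=1: 8>=5, unchanged → [5, 8, 0, 6, 9, 7, 1, 3]
j=2: 0<8, lst[2] = 8+4 = 12 → [5, 8, 12, 6, 9, 7, 1, 3]
j=3: 6<12, lst[3] = 12+4 = 16 → [5, 8, 12, 16, 9, 7, 1, 3]
j=4: 9<16, lst[4] = 16+4 = 20 → [5, 8, 12, 16, 20, 7, 1, 3]
j=5: 7<20, lst[5] = 20+4 = 24 → [5, 8, 12, 16, 20, 24, 1, 3]
j=6: 1<24, lst[6] = 24+4 = 28 → [5, 8, 12, 16, 20, 24, 28, 3]
j=7: 3<28, lst[7] = 28+4 = 32 → [5, 8, 12, 16, 20, 24, 28, 32]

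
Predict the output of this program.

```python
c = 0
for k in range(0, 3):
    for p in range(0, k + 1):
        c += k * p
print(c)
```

7

k=0,p=0: c = 0+0 = 0
k=1,p=0: c = 0+0 = 0
k=1,p=1: c = 0+1 = 1
k=2,p=0: c = 1+0 = 1
k=2,p=1: c = 1+2 = 3
k=2,p=2: c = 3+4 = 7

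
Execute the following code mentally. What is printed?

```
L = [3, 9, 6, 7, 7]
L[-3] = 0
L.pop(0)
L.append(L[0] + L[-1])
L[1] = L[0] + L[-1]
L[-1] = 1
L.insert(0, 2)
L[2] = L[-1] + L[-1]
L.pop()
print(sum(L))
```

27

L[-3] = 0 → [3, 9, 0, 7, 7]
pop(0) removes 3 → [9, 0, 7, 7]
append L[0]+L[-1] = 9+7 = 16 → [9, 0, 7, 7, 16]
L[1] = L[0]+L[-1] = 9+16 = 25 → [9, 25, 7, 7, 16]
L[-1] = 1 → [9, 25, 7, 7, 1]
insert 2 at 0 → [2, 9, 25, 7, 7, 1]
L[2] = L[-1]+L[-1] = 1+1 = 2 → [2, 9, 2, 7, 7, 1]
pop() removes 1 → [2, 9, 2, 7, 7]
sum = 27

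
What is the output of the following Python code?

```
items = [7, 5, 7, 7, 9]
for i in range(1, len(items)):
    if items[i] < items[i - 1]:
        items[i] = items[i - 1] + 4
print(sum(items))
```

75

i=1: 5<7, items[1] = 7+4 = 11 → [7, 11, 7, 7, 9]
i=2: 7<11, items[2] = 11+4 = 15 → [7, 11, 15, 7, 9]
i=3: 7<15, items[3] = 15+4 = 19 → [7, 11, 15, 19, 9]
i=4: 9<19, items[4] = 19+4 = 23 → [7, 11, 15, 19, 23]
sum = 75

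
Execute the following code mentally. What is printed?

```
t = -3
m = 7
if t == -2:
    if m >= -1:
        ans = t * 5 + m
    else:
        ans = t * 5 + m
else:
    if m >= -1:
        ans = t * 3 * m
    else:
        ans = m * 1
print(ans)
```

-63

t=-3, m=7
t == -2 is False; m >= -1 is True
→ ans = t * 3 * m = -63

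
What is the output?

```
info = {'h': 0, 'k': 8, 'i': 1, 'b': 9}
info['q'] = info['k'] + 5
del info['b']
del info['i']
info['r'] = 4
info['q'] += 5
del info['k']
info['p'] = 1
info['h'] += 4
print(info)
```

info['q'] = info['k']+5 = 13 → {'h': 0, 'k': 8, 'i': 1, 'b': 9, 'q': 13}
del 'b' → {'h': 0, 'k': 8, 'i': 1, 'q': 13}
del 'i' → {'h': 0, 'k': 8, 'q': 13}
info['r'] = 4 → {'h': 0, 'k': 8, 'q': 13, 'r': 4}
info['q'] = 13+5 = 18 → {'h': 0, 'k': 8, 'q': 18, 'r': 4}
del 'k' → {'h': 0, 'q': 18, 'r': 4}
info['p'] = 1 → {'h': 0, 'q': 18, 'r': 4, 'p': 1}
info['h'] = 0+4 = 4 → {'h': 4, 'q': 18, 'r': 4, 'p': 1}

{'h': 4, 'q': 18, 'r': 4, 'p': 1}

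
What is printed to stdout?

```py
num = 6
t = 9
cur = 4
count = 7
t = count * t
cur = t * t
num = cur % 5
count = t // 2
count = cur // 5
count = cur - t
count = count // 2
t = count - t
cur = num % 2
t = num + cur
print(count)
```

t = 7*9 = 63
cur = 63*63 = 3969
num = 3969%5 = 4
count = 63//2 = 31
count = 3969//5 = 793
count = 3969-63 = 3906
count = 3906//2 = 1953
t = 1953-63 = 1890
cur = 4%2 = 0
t = 4+0 = 4

1953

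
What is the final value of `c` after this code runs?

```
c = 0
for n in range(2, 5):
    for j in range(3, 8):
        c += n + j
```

120

n=2,j=3: c = 0+5 = 5
n=2,j=4: c = 5+6 = 11
n=2,j=5: c = 11+7 = 18
n=2,j=6: c = 18+8 = 26
n=2,j=7: c = 26+9 = 35
n=3,j=3: c = 35+6 = 41
n=3,j=4: c = 41+7 = 48
n=3,j=5: c = 48+8 = 56
n=3,j=6: c = 56+9 = 65
n=3,j=7: c = 65+10 = 75
n=4,j=3: c = 75+7 = 82
n=4,j=4: c = 82+8 = 90
n=4,j=5: c = 90+9 = 99
n=4,j=6: c = 99+10 = 109
n=4,j=7: c = 109+11 = 120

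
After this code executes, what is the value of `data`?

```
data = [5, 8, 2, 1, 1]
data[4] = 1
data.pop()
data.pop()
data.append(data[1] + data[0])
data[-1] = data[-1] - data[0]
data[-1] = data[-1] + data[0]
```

data[4] = 1 → [5, 8, 2, 1, 1]
pop() removes 1 → [5, 8, 2, 1]
pop() removes 1 → [5, 8, 2]
append data[1]+data[0] = 8+5 = 13 → [5, 8, 2, 13]
data[-1] = data[-1]-data[0] = 13-5 = 8 → [5, 8, 2, 8]
data[-1] = data[-1]+data[0] = 8+5 = 13 → [5, 8, 2, 13]

[5, 8, 2, 13]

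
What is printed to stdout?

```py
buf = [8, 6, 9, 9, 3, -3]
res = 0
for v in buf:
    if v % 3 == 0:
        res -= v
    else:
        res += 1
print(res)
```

-23

v=8: not %3==0, res = 0+1 = 1
v=6: %3==0, res = 1-6 = -5
v=9: %3==0, res = (-5)-9 = -14
v=9: %3==0, res = (-14)-9 = -23
v=3: %3==0, res = (-23)-3 = -26
v=-3: %3==0, res = (-26)-(-3) = -23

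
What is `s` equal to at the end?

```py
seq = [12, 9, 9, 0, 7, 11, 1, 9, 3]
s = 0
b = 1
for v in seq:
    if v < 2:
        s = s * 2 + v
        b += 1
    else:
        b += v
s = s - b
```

-62

v=12: not <2; b=13
v=9: not <2; b=22
v=9: not <2; b=31
v=0: <2, s = 0*2+0 = 0; b=32
v=7: not <2; b=39
v=11: not <2; b=50
v=1: <2, s = 0*2+1 = 1; b=51
v=9: not <2; b=60
v=3: not <2; b=63
s-b = 1-63 = -62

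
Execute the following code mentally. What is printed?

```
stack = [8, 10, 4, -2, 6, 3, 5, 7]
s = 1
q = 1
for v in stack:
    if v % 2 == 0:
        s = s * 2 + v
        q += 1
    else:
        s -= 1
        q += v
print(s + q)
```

276

v=8: even, s = 1*2+8 = 10; q=2
v=10: even, s = 10*2+10 = 30; q=3
v=4: even, s = 30*2+4 = 64; q=4
v=-2: even, s = 64*2+(-2) = 126; q=5
v=6: even, s = 126*2+6 = 258; q=6
v=3: not even, s = 258-1 = 257; q=9
v=5: not even, s = 257-1 = 256; q=14
v=7: not even, s = 256-1 = 255; q=21
s+q = 255+21 = 276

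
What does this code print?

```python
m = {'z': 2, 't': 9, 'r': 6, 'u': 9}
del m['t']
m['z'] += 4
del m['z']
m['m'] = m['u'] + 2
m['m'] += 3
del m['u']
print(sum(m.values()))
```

del 't' → {'z': 2, 'r': 6, 'u': 9}
m['z'] = 2+4 = 6 → {'z': 6, 'r': 6, 'u': 9}
del 'z' → {'r': 6, 'u': 9}
m['m'] = m['u']+2 = 11 → {'r': 6, 'u': 9, 'm': 11}
m['m'] = 11+3 = 14 → {'r': 6, 'u': 9, 'm': 14}
del 'u' → {'r': 6, 'm': 14}
sum of values = 20

20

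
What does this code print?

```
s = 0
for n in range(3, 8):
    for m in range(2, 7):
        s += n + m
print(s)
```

n=3,m=2: s = 0+5 = 5
n=3,m=3: s = 5+6 = 11
n=3,m=4: s = 11+7 = 18
n=3,m=5: s = 18+8 = 26
n=3,m=6: s = 26+9 = 35
n=4,m=2: s = 35+6 = 41
n=4,m=3: s = 41+7 = 48
n=4,m=4: s = 48+8 = 56
n=4,m=5: s = 56+9 = 65
n=4,m=6: s = 65+10 = 75
n=5,m=2: s = 75+7 = 82
n=5,m=3: s = 82+8 = 90
n=5,m=4: s = 90+9 = 99
n=5,m=5: s = 99+10 = 109
n=5,m=6: s = 109+11 = 120
n=6,m=2: s = 120+8 = 128
n=6,m=3: s = 128+9 = 137
n=6,m=4: s = 137+10 = 147
n=6,m=5: s = 147+11 = 158
n=6,m=6: s = 158+12 = 170
n=7,m=2: s = 170+9 = 179
n=7,m=3: s = 179+10 = 189
n=7,m=4: s = 189+11 = 200
n=7,m=5: s = 200+12 = 212
n=7,m=6: s = 212+13 = 225

225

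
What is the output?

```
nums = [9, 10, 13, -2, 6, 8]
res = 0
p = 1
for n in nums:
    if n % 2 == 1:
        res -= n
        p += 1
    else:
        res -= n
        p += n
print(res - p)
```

n=9: odd, res = 0-9 = -9; p=2
n=10: not odd, res = (-9)-10 = -19; p=12
n=13: odd, res = (-19)-13 = -32; p=13
n=-2: not odd, res = (-32)-(-2) = -30; p=11
n=6: not odd, res = (-30)-6 = -36; p=17
n=8: not odd, res = (-36)-8 = -44; p=25
res-p = (-44)-25 = -69

-69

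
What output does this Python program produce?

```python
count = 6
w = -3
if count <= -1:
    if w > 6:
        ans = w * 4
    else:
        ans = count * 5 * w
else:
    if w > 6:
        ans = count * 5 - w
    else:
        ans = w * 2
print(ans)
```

count=6, w=-3
count <= -1 is False; w > 6 is False
→ ans = w * 2 = -6

-6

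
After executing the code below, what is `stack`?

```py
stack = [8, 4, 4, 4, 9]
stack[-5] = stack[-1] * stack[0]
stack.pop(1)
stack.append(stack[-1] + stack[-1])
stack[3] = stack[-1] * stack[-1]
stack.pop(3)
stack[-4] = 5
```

[5, 4, 4, 18]

stack[-5] = stack[-1]*stack[0] = 9*8 = 72 → [72, 4, 4, 4, 9]
pop(1) removes 4 → [72, 4, 4, 9]
append stack[-1]+stack[-1] = 9+9 = 18 → [72, 4, 4, 9, 18]
stack[3] = stack[-1]*stack[-1] = 18*18 = 324 → [72, 4, 4, 324, 18]
pop(3) removes 324 → [72, 4, 4, 18]
stack[-4] = 5 → [5, 4, 4, 18]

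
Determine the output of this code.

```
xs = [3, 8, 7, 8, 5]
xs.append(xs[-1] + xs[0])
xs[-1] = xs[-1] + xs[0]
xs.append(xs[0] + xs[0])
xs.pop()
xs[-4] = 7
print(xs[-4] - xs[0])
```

append xs[-1]+xs[0] = 5+3 = 8 → [3, 8, 7, 8, 5, 8]
xs[-1] = xs[-1]+xs[0] = 8+3 = 11 → [3, 8, 7, 8, 5, 11]
append xs[0]+xs[0] = 3+3 = 6 → [3, 8, 7, 8, 5, 11, 6]
pop() removes 6 → [3, 8, 7, 8, 5, 11]
xs[-4] = 7 → [3, 8, 7, 8, 5, 11]
xs[-4]-xs[0] = 7-3 = 4

4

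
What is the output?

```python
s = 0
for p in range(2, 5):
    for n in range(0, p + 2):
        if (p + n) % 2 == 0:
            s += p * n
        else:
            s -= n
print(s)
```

p=2,n=0: even sum, s = 0+0 = 0
p=2,n=1: odd sum, s = 0-1 = -1
p=2,n=2: even sum, s = (-1)+4 = 3
p=2,n=3: odd sum, s = 3-3 = 0
p=3,n=0: odd sum, s = 0-0 = 0
p=3,n=1: even sum, s = 0+3 = 3
p=3,n=2: odd sum, s = 3-2 = 1
p=3,n=3: even sum, s = 1+9 = 10
p=3,n=4: odd sum, s = 10-4 = 6
p=4,n=0: even sum, s = 6+0 = 6
p=4,n=1: odd sum, s = 6-1 = 5
p=4,n=2: even sum, s = 5+8 = 13
p=4,n=3: odd sum, s = 13-3 = 10
p=4,n=4: even sum, s = 10+16 = 26
p=4,n=5: odd sum, s = 26-5 = 21

21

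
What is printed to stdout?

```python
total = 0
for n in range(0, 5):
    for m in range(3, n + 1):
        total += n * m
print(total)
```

37

n=3,m=3: total = 0+9 = 9
n=4,m=3: total = 9+12 = 21
n=4,m=4: total = 21+16 = 37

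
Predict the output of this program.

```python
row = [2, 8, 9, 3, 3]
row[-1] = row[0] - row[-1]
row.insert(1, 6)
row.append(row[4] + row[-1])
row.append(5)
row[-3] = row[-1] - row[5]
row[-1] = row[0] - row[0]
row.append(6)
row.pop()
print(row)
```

row[-1] = row[0]-row[-1] = 2-3 = -1 → [2, 8, 9, 3, -1]
insert 6 at 1 → [2, 6, 8, 9, 3, -1]
append row[4]+row[-1] = 3+(-1) = 2 → [2, 6, 8, 9, 3, -1, 2]
append 5 → [2, 6, 8, 9, 3, -1, 2, 5]
row[-3] = row[-1]-row[5] = 5-(-1) = 6 → [2, 6, 8, 9, 3, 6, 2, 5]
row[-1] = row[0]-row[0] = 2-2 = 0 → [2, 6, 8, 9, 3, 6, 2, 0]
append 6 → [2, 6, 8, 9, 3, 6, 2, 0, 6]
pop() removes 6 → [2, 6, 8, 9, 3, 6, 2, 0]

[2, 6, 8, 9, 3, 6, 2, 0]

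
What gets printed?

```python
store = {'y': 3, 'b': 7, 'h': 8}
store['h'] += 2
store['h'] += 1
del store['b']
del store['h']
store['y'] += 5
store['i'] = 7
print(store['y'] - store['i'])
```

1

store['h'] = 8+2 = 10 → {'y': 3, 'b': 7, 'h': 10}
store['h'] = 10+1 = 11 → {'y': 3, 'b': 7, 'h': 11}
del 'b' → {'y': 3, 'h': 11}
del 'h' → {'y': 3}
store['y'] = 3+5 = 8 → {'y': 8}
store['i'] = 7 → {'y': 8, 'i': 7}
store['y']-store['i'] = 8-7 = 1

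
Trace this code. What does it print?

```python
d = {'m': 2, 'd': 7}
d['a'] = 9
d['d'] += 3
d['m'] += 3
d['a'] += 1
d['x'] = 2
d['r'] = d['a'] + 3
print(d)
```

d['a'] = 9 → {'m': 2, 'd': 7, 'a': 9}
d['d'] = 7+3 = 10 → {'m': 2, 'd': 10, 'a': 9}
d['m'] = 2+3 = 5 → {'m': 5, 'd': 10, 'a': 9}
d['a'] = 9+1 = 10 → {'m': 5, 'd': 10, 'a': 10}
d['x'] = 2 → {'m': 5, 'd': 10, 'a': 10, 'x': 2}
d['r'] = d['a']+3 = 13 → {'m': 5, 'd': 10, 'a': 10, 'x': 2, 'r': 13}

{'m': 5, 'd': 10, 'a': 10, 'x': 2, 'r': 13}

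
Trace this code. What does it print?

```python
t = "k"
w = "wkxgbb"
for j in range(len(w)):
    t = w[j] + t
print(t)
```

bbgxkwk

j=0: prepend 'w' → 'wk'
j=1: prepend 'k' → 'kwk'
j=2: prepend 'x' → 'xkwk'
j=3: prepend 'g' → 'gxkwk'
j=4: prepend 'b' → 'bgxkwk'
j=5: prepend 'b' → 'bbgxkwk'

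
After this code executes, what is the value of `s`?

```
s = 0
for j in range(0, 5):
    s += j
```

j=0: s = 0+0 = 0
j=1: s = 0+1 = 1
j=2: s = 1+2 = 3
j=3: s = 3+3 = 6
j=4: s = 6+4 = 10

10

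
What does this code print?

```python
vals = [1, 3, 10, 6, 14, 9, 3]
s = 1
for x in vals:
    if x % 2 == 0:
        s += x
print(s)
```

x=1: not even
x=3: not even
x=10: even, s = 1+10 = 11
x=6: even, s = 11+6 = 17
x=14: even, s = 17+14 = 31
x=9: not even
x=3: not even

31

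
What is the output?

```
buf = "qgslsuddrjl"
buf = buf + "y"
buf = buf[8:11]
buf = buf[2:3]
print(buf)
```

+ 'y' → 'qgslsuddrjly'
slice [8:11] → 'rjl'
slice [2:3] → 'l'

l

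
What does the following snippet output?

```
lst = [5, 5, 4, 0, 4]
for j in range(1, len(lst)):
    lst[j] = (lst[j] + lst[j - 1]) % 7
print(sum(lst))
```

12

j=1: lst[1] = (5+5)%7 = 3 → [5, 3, 4, 0, 4]
j=2: lst[2] = (4+3)%7 = 0 → [5, 3, 0, 0, 4]
j=3: lst[3] = (0+0)%7 = 0 → [5, 3, 0, 0, 4]
j=4: lst[4] = (4+0)%7 = 4 → [5, 3, 0, 0, 4]
sum = 12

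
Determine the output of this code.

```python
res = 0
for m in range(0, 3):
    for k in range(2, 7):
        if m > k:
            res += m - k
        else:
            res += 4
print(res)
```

m=0,k=2: not 0>2, res = 0+4 = 4
m=0,k=3: not 0>3, res = 4+4 = 8
m=0,k=4: not 0>4, res = 8+4 = 12
m=0,k=5: not 0>5, res = 12+4 = 16
m=0,k=6: not 0>6, res = 16+4 = 20
m=1,k=2: not 1>2, res = 20+4 = 24
m=1,k=3: not 1>3, res = 24+4 = 28
m=1,k=4: not 1>4, res = 28+4 = 32
m=1,k=5: not 1>5, res = 32+4 = 36
m=1,k=6: not 1>6, res = 36+4 = 40
m=2,k=2: not 2>2, res = 40+4 = 44
m=2,k=3: not 2>3, res = 44+4 = 48
m=2,k=4: not 2>4, res = 48+4 = 52
m=2,k=5: not 2>5, res = 52+4 = 56
m=2,k=6: not 2>6, res = 56+4 = 60

60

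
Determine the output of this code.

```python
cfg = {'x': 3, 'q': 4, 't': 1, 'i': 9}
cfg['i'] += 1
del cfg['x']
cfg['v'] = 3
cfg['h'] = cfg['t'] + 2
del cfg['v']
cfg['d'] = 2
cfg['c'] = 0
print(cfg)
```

{'q': 4, 't': 1, 'i': 10, 'h': 3, 'd': 2, 'c': 0}

cfg['i'] = 9+1 = 10 → {'x': 3, 'q': 4, 't': 1, 'i': 10}
del 'x' → {'q': 4, 't': 1, 'i': 10}
cfg['v'] = 3 → {'q': 4, 't': 1, 'i': 10, 'v': 3}
cfg['h'] = cfg['t']+2 = 3 → {'q': 4, 't': 1, 'i': 10, 'v': 3, 'h': 3}
del 'v' → {'q': 4, 't': 1, 'i': 10, 'h': 3}
cfg['d'] = 2 → {'q': 4, 't': 1, 'i': 10, 'h': 3, 'd': 2}
cfg['c'] = 0 → {'q': 4, 't': 1, 'i': 10, 'h': 3, 'd': 2, 'c': 0}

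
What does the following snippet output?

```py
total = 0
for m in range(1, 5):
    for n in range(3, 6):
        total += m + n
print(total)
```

m=1,n=3: total = 0+4 = 4
m=1,n=4: total = 4+5 = 9
m=1,n=5: total = 9+6 = 15
m=2,n=3: total = 15+5 = 20
m=2,n=4: total = 20+6 = 26
m=2,n=5: total = 26+7 = 33
m=3,n=3: total = 33+6 = 39
m=3,n=4: total = 39+7 = 46
m=3,n=5: total = 46+8 = 54
m=4,n=3: total = 54+7 = 61
m=4,n=4: total = 61+8 = 69
m=4,n=5: total = 69+9 = 78

78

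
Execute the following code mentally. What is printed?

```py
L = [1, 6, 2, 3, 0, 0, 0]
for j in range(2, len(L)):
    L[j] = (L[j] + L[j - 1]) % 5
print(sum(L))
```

14

j=2: L[2] = (2+6)%5 = 3 → [1, 6, 3, 3, 0, 0, 0]
j=3: L[3] = (3+3)%5 = 1 → [1, 6, 3, 1, 0, 0, 0]
j=4: L[4] = (0+1)%5 = 1 → [1, 6, 3, 1, 1, 0, 0]
j=5: L[5] = (0+1)%5 = 1 → [1, 6, 3, 1, 1, 1, 0]
j=6: L[6] = (0+1)%5 = 1 → [1, 6, 3, 1, 1, 1, 1]
sum = 14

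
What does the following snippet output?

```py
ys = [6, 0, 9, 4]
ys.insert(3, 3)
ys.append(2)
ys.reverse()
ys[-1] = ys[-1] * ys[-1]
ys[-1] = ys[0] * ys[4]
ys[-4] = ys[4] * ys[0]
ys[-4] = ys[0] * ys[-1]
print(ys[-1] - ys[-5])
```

-4

insert 3 at 3 → [6, 0, 9, 3, 4]
append 2 → [6, 0, 9, 3, 4, 2]
reverse → [2, 4, 3, 9, 0, 6]
ys[-1] = ys[-1]*ys[-1] = 6*6 = 36 → [2, 4, 3, 9, 0, 36]
ys[-1] = ys[0]*ys[4] = 2*0 = 0 → [2, 4, 3, 9, 0, 0]
ys[-4] = ys[4]*ys[0] = 0*2 = 0 → [2, 4, 0, 9, 0, 0]
ys[-4] = ys[0]*ys[-1] = 2*0 = 0 → [2, 4, 0, 9, 0, 0]
ys[-1]-ys[-5] = 0-4 = -4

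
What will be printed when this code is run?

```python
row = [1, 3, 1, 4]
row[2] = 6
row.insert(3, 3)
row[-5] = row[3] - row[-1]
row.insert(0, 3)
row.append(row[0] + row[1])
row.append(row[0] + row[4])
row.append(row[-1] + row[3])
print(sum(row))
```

row[2] = 6 → [1, 3, 6, 4]
insert 3 at 3 → [1, 3, 6, 3, 4]
row[-5] = row[3]-row[-1] = 3-4 = -1 → [-1, 3, 6, 3, 4]
insert 3 at 0 → [3, -1, 3, 6, 3, 4]
append row[0]+row[1] = 3+(-1) = 2 → [3, -1, 3, 6, 3, 4, 2]
append row[0]+row[4] = 3+3 = 6 → [3, -1, 3, 6, 3, 4, 2, 6]
append row[-1]+row[3] = 6+6 = 12 → [3, -1, 3, 6, 3, 4, 2, 6, 12]
sum = 38

38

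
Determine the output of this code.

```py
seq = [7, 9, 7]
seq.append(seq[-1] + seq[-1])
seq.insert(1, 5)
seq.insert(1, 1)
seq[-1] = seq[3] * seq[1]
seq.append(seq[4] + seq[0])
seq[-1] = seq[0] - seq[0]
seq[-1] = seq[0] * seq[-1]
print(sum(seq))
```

append seq[-1]+seq[-1] = 7+7 = 14 → [7, 9, 7, 14]
insert 5 at 1 → [7, 5, 9, 7, 14]
insert 1 at 1 → [7, 1, 5, 9, 7, 14]
seq[-1] = seq[3]*seq[1] = 9*1 = 9 → [7, 1, 5, 9, 7, 9]
append seq[4]+seq[0] = 7+7 = 14 → [7, 1, 5, 9, 7, 9, 14]
seq[-1] = seq[0]-seq[0] = 7-7 = 0 → [7, 1, 5, 9, 7, 9, 0]
seq[-1] = seq[0]*seq[-1] = 7*0 = 0 → [7, 1, 5, 9, 7, 9, 0]
sum = 38

38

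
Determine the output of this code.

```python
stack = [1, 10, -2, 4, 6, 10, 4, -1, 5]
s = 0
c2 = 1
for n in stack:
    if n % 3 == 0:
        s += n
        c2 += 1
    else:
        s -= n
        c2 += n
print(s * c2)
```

-825

n=1: not %3==0, s = 0-1 = -1; c2=2
n=10: not %3==0, s = (-1)-10 = -11; c2=12
n=-2: not %3==0, s = (-11)-(-2) = -9; c2=10
n=4: not %3==0, s = (-9)-4 = -13; c2=14
n=6: %3==0, s = (-13)+6 = -7; c2=15
n=10: not %3==0, s = (-7)-10 = -17; c2=25
n=4: not %3==0, s = (-17)-4 = -21; c2=29
n=-1: not %3==0, s = (-21)-(-1) = -20; c2=28
n=5: not %3==0, s = (-20)-5 = -25; c2=33
s*c2 = (-25)*33 = -825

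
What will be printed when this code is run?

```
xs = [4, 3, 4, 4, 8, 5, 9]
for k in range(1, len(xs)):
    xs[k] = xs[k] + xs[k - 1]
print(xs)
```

k=1: xs[1] = 3+4 = 7 → [4, 7, 4, 4, 8, 5, 9]
k=2: xs[2] = 4+7 = 11 → [4, 7, 11, 4, 8, 5, 9]
k=3: xs[3] = 4+11 = 15 → [4, 7, 11, 15, 8, 5, 9]
k=4: xs[4] = 8+15 = 23 → [4, 7, 11, 15, 23, 5, 9]
k=5: xs[5] = 5+23 = 28 → [4, 7, 11, 15, 23, 28, 9]
k=6: xs[6] = 9+28 = 37 → [4, 7, 11, 15, 23, 28, 37]

[4, 7, 11, 15, 23, 28, 37]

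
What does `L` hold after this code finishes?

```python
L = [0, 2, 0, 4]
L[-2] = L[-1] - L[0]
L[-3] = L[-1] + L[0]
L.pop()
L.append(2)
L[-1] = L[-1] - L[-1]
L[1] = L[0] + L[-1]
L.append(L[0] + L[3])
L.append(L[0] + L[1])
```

L[-2] = L[-1]-L[0] = 4-0 = 4 → [0, 2, 4, 4]
L[-3] = L[-1]+L[0] = 4+0 = 4 → [0, 4, 4, 4]
pop() removes 4 → [0, 4, 4]
append 2 → [0, 4, 4, 2]
L[-1] = L[-1]-L[-1] = 2-2 = 0 → [0, 4, 4, 0]
L[1] = L[0]+L[-1] = 0+0 = 0 → [0, 0, 4, 0]
append L[0]+L[3] = 0+0 = 0 → [0, 0, 4, 0, 0]
append L[0]+L[1] = 0+0 = 0 → [0, 0, 4, 0, 0, 0]

[0, 0, 4, 0, 0, 0]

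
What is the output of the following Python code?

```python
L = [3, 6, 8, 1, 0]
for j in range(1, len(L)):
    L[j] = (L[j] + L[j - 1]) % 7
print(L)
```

[3, 2, 3, 4, 4]

j=1: L[1] = (6+3)%7 = 2 → [3, 2, 8, 1, 0]
j=2: L[2] = (8+2)%7 = 3 → [3, 2, 3, 1, 0]
j=3: L[3] = (1+3)%7 = 4 → [3, 2, 3, 4, 0]
j=4: L[4] = (0+4)%7 = 4 → [3, 2, 3, 4, 4]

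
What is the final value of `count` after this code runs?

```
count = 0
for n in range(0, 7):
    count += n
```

n=0: count = 0+0 = 0
n=1: count = 0+1 = 1
n=2: count = 1+2 = 3
n=3: count = 3+3 = 6
n=4: count = 6+4 = 10
n=5: count = 10+5 = 15
n=6: count = 15+6 = 21

21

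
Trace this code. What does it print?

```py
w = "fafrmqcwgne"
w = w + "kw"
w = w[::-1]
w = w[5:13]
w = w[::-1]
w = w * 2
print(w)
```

+ 'kw' → 'fafrmqcwgnekw'
reverse → 'wkengwcqmrfaf'
slice [5:13] → 'wcqmrfaf'
reverse → 'fafrmqcw'
repeat ×2 → 'fafrmqcwfafrmqcw'

fafrmqcwfafrmqcw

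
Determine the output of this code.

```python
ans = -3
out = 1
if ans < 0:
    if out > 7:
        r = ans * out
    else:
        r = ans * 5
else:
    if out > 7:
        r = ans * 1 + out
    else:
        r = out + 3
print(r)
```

ans=-3, out=1
ans < 0 is True; out > 7 is False
→ r = ans * 5 = -15

-15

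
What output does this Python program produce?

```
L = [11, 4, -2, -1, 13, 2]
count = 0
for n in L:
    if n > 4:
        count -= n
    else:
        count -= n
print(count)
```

-27

n=11: >4, count = 0-11 = -11
n=4: not >4, count = (-11)-4 = -15
n=-2: not >4, count = (-15)-(-2) = -13
n=-1: not >4, count = (-13)-(-1) = -12
n=13: >4, count = (-12)-13 = -25
n=2: not >4, count = (-25)-2 = -27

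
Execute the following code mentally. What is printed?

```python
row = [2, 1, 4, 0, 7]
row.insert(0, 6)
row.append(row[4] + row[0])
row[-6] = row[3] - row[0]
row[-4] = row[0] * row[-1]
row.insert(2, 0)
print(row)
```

[6, -2, 0, 1, 36, 0, 7, 6]

insert 6 at 0 → [6, 2, 1, 4, 0, 7]
append row[4]+row[0] = 0+6 = 6 → [6, 2, 1, 4, 0, 7, 6]
row[-6] = row[3]-row[0] = 4-6 = -2 → [6, -2, 1, 4, 0, 7, 6]
row[-4] = row[0]*row[-1] = 6*6 = 36 → [6, -2, 1, 36, 0, 7, 6]
insert 0 at 2 → [6, -2, 0, 1, 36, 0, 7, 6]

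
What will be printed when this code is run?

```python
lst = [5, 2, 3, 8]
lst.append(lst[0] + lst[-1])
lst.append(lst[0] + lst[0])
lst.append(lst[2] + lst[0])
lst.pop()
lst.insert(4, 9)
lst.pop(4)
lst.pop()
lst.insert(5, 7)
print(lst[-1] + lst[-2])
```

append lst[0]+lst[-1] = 5+8 = 13 → [5, 2, 3, 8, 13]
append lst[0]+lst[0] = 5+5 = 10 → [5, 2, 3, 8, 13, 10]
append lst[2]+lst[0] = 3+5 = 8 → [5, 2, 3, 8, 13, 10, 8]
pop() removes 8 → [5, 2, 3, 8, 13, 10]
insert 9 at 4 → [5, 2, 3, 8, 9, 13, 10]
pop(4) removes 9 → [5, 2, 3, 8, 13, 10]
pop() removes 10 → [5, 2, 3, 8, 13]
insert 7 at 5 → [5, 2, 3, 8, 13, 7]
lst[-1]+lst[-2] = 7+13 = 20

20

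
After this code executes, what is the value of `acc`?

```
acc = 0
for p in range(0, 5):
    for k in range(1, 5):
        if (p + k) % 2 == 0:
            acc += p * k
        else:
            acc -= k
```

p=0,k=1: odd sum, acc = 0-1 = -1
p=0,k=2: even sum, acc = (-1)+0 = -1
p=0,k=3: odd sum, acc = (-1)-3 = -4
p=0,k=4: even sum, acc = (-4)+0 = -4
p=1,k=1: even sum, acc = (-4)+1 = -3
p=1,k=2: odd sum, acc = (-3)-2 = -5
p=1,k=3: even sum, acc = (-5)+3 = -2
p=1,k=4: odd sum, acc = (-2)-4 = -6
p=2,k=1: odd sum, acc = (-6)-1 = -7
p=2,k=2: even sum, acc = (-7)+4 = -3
p=2,k=3: odd sum, acc = (-3)-3 = -6
p=2,k=4: even sum, acc = (-6)+8 = 2
p=3,k=1: even sum, acc = 2+3 = 5
p=3,k=2: odd sum, acc = 5-2 = 3
p=3,k=3: even sum, acc = 3+9 = 12
p=3,k=4: odd sum, acc = 12-4 = 8
p=4,k=1: odd sum, acc = 8-1 = 7
p=4,k=2: even sum, acc = 7+8 = 15
p=4,k=3: odd sum, acc = 15-3 = 12
p=4,k=4: even sum, acc = 12+16 = 28

28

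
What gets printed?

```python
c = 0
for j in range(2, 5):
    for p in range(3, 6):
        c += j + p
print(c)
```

63

j=2,p=3: c = 0+5 = 5
j=2,p=4: c = 5+6 = 11
j=2,p=5: c = 11+7 = 18
j=3,p=3: c = 18+6 = 24
j=3,p=4: c = 24+7 = 31
j=3,p=5: c = 31+8 = 39
j=4,p=3: c = 39+7 = 46
j=4,p=4: c = 46+8 = 54
j=4,p=5: c = 54+9 = 63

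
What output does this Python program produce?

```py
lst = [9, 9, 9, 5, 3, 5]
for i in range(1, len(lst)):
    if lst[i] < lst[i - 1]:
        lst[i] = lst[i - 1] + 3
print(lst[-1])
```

i=1: 9>=9, unchanged → [9, 9, 9, 5, 3, 5]
i=2: 9>=9, unchanged → [9, 9, 9, 5, 3, 5]
i=3: 5<9, lst[3] = 9+3 = 12 → [9, 9, 9, 12, 3, 5]
i=4: 3<12, lst[4] = 12+3 = 15 → [9, 9, 9, 12, 15, 5]
i=5: 5<15, lst[5] = 15+3 = 18 → [9, 9, 9, 12, 15, 18]

18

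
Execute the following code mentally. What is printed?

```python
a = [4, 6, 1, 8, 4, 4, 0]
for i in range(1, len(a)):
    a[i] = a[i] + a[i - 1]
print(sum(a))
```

i=1: a[1] = 6+4 = 10 → [4, 10, 1, 8, 4, 4, 0]
i=2: a[2] = 1+10 = 11 → [4, 10, 11, 8, 4, 4, 0]
i=3: a[3] = 8+11 = 19 → [4, 10, 11, 19, 4, 4, 0]
i=4: a[4] = 4+19 = 23 → [4, 10, 11, 19, 23, 4, 0]
i=5: a[5] = 4+23 = 27 → [4, 10, 11, 19, 23, 27, 0]
i=6: a[6] = 0+27 = 27 → [4, 10, 11, 19, 23, 27, 27]
sum = 121

121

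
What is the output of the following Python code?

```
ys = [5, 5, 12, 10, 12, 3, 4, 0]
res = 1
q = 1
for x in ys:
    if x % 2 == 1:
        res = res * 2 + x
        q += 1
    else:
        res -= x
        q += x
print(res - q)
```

x=5: odd, res = 1*2+5 = 7; q=2
x=5: odd, res = 7*2+5 = 19; q=3
x=12: not odd, res = 19-12 = 7; q=15
x=10: not odd, res = 7-10 = -3; q=25
x=12: not odd, res = (-3)-12 = -15; q=37
x=3: odd, res = (-15)*2+3 = -27; q=38
x=4: not odd, res = (-27)-4 = -31; q=42
x=0: not odd, res = (-31)-0 = -31; q=42
res-q = (-31)-42 = -73

-73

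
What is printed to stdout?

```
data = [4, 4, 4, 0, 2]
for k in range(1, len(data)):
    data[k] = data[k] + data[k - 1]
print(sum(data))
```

k=1: data[1] = 4+4 = 8 → [4, 8, 4, 0, 2]
k=2: data[2] = 4+8 = 12 → [4, 8, 12, 0, 2]
k=3: data[3] = 0+12 = 12 → [4, 8, 12, 12, 2]
k=4: data[4] = 2+12 = 14 → [4, 8, 12, 12, 14]
sum = 50

50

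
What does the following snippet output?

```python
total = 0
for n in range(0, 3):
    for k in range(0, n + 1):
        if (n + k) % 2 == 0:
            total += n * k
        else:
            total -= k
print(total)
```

4

n=0,k=0: even sum, total = 0+0 = 0
n=1,k=0: odd sum, total = 0-0 = 0
n=1,k=1: even sum, total = 0+1 = 1
n=2,k=0: even sum, total = 1+0 = 1
n=2,k=1: odd sum, total = 1-1 = 0
n=2,k=2: even sum, total = 0+4 = 4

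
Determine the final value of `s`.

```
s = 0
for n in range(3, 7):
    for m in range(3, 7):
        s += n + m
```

n=3,m=3: s = 0+6 = 6
n=3,m=4: s = 6+7 = 13
n=3,m=5: s = 13+8 = 21
n=3,m=6: s = 21+9 = 30
n=4,m=3: s = 30+7 = 37
n=4,m=4: s = 37+8 = 45
n=4,m=5: s = 45+9 = 54
n=4,m=6: s = 54+10 = 64
n=5,m=3: s = 64+8 = 72
n=5,m=4: s = 72+9 = 81
n=5,m=5: s = 81+10 = 91
n=5,m=6: s = 91+11 = 102
n=6,m=3: s = 102+9 = 111
n=6,m=4: s = 111+10 = 121
n=6,m=5: s = 121+11 = 132
n=6,m=6: s = 132+12 = 144

144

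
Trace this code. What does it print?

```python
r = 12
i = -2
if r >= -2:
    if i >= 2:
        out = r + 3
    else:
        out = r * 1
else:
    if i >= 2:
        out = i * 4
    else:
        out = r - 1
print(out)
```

r=12, i=-2
r >= -2 is True; i >= 2 is False
→ out = r * 1 = 12

12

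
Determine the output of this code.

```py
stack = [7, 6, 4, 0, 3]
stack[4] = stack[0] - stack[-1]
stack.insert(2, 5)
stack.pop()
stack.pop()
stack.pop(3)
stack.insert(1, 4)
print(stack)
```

stack[4] = stack[0]-stack[-1] = 7-3 = 4 → [7, 6, 4, 0, 4]
insert 5 at 2 → [7, 6, 5, 4, 0, 4]
pop() removes 4 → [7, 6, 5, 4, 0]
pop() removes 0 → [7, 6, 5, 4]
pop(3) removes 4 → [7, 6, 5]
insert 4 at 1 → [7, 4, 6, 5]

[7, 4, 6, 5]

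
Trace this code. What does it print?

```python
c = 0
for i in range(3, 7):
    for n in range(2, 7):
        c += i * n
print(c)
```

i=3,n=2: c = 0+6 = 6
i=3,n=3: c = 6+9 = 15
i=3,n=4: c = 15+12 = 27
i=3,n=5: c = 27+15 = 42
i=3,n=6: c = 42+18 = 60
i=4,n=2: c = 60+8 = 68
i=4,n=3: c = 68+12 = 80
i=4,n=4: c = 80+16 = 96
i=4,n=5: c = 96+20 = 116
i=4,n=6: c = 116+24 = 140
i=5,n=2: c = 140+10 = 150
i=5,n=3: c = 150+15 = 165
i=5,n=4: c = 165+20 = 185
i=5,n=5: c = 185+25 = 210
i=5,n=6: c = 210+30 = 240
i=6,n=2: c = 240+12 = 252
i=6,n=3: c = 252+18 = 270
i=6,n=4: c = 270+24 = 294
i=6,n=5: c = 294+30 = 324
i=6,n=6: c = 324+36 = 360

360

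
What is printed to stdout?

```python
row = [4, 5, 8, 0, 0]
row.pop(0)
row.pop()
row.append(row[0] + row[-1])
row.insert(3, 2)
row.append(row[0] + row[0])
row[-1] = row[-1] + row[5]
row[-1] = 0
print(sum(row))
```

pop(0) removes 4 → [5, 8, 0, 0]
pop() removes 0 → [5, 8, 0]
append row[0]+row[-1] = 5+0 = 5 → [5, 8, 0, 5]
insert 2 at 3 → [5, 8, 0, 2, 5]
append row[0]+row[0] = 5+5 = 10 → [5, 8, 0, 2, 5, 10]
row[-1] = row[-1]+row[5] = 10+10 = 20 → [5, 8, 0, 2, 5, 20]
row[-1] = 0 → [5, 8, 0, 2, 5, 0]
sum = 20

20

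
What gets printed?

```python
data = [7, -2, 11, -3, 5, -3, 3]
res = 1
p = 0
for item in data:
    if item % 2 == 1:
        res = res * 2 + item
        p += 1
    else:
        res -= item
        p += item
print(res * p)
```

2084

item=7: odd, res = 1*2+7 = 9; p=1
item=-2: not odd, res = 9-(-2) = 11; p=-1
item=11: odd, res = 11*2+11 = 33; p=0
item=-3: odd, res = 33*2+(-3) = 63; p=1
item=5: odd, res = 63*2+5 = 131; p=2
item=-3: odd, res = 131*2+(-3) = 259; p=3
item=3: odd, res = 259*2+3 = 521; p=4
res*p = 521*4 = 2084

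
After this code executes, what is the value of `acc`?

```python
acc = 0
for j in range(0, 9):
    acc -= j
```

j=0: acc = 0-0 = 0
j=1: acc = 0-1 = -1
j=2: acc = (-1)-2 = -3
j=3: acc = (-3)-3 = -6
j=4: acc = (-6)-4 = -10
j=5: acc = (-10)-5 = -15
j=6: acc = (-15)-6 = -21
j=7: acc = (-21)-7 = -28
j=8: acc = (-28)-8 = -36

-36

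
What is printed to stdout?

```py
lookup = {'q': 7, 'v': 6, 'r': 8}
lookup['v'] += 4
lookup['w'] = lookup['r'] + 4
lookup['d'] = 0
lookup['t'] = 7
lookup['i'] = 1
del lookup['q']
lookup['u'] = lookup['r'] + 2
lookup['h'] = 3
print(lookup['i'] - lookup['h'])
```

lookup['v'] = 6+4 = 10 → {'q': 7, 'v': 10, 'r': 8}
lookup['w'] = lookup['r']+4 = 12 → {'q': 7, 'v': 10, 'r': 8, 'w': 12}
lookup['d'] = 0 → {'q': 7, 'v': 10, 'r': 8, 'w': 12, 'd': 0}
lookup['t'] = 7 → {'q': 7, 'v': 10, 'r': 8, 'w': 12, 'd': 0, 't': 7}
lookup['i'] = 1 → {'q': 7, 'v': 10, 'r': 8, 'w': 12, 'd': 0, 't': 7, 'i': 1}
del 'q' → {'v': 10, 'r': 8, 'w': 12, 'd': 0, 't': 7, 'i': 1}
lookup['u'] = lookup['r']+2 = 10 → {'v': 10, 'r': 8, 'w': 12, 'd': 0, 't': 7, 'i': 1, 'u': 10}
lookup['h'] = 3 → {'v': 10, 'r': 8, 'w': 12, 'd': 0, 't': 7, 'i': 1, 'u': 10, 'h': 3}
lookup['i']-lookup['h'] = 1-3 = -2

-2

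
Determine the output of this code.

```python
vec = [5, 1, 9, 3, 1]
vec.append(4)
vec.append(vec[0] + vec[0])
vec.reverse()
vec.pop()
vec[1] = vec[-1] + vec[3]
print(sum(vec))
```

28

append 4 → [5, 1, 9, 3, 1, 4]
append vec[0]+vec[0] = 5+5 = 10 → [5, 1, 9, 3, 1, 4, 10]
reverse → [10, 4, 1, 3, 9, 1, 5]
pop() removes 5 → [10, 4, 1, 3, 9, 1]
vec[1] = vec[-1]+vec[3] = 1+3 = 4 → [10, 4, 1, 3, 9, 1]
sum = 28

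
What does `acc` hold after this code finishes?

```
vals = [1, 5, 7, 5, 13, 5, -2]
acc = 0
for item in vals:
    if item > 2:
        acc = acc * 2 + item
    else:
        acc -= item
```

157

item=1: not >2, acc = 0-1 = -1
item=5: >2, acc = (-1)*2+5 = 3
item=7: >2, acc = 3*2+7 = 13
item=5: >2, acc = 13*2+5 = 31
item=13: >2, acc = 31*2+13 = 75
item=5: >2, acc = 75*2+5 = 155
item=-2: not >2, acc = 155-(-2) = 157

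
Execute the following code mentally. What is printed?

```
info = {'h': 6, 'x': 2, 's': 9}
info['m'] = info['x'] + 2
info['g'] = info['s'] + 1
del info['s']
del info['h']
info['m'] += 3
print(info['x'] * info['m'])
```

14

info['m'] = info['x']+2 = 4 → {'h': 6, 'x': 2, 's': 9, 'm': 4}
info['g'] = info['s']+1 = 10 → {'h': 6, 'x': 2, 's': 9, 'm': 4, 'g': 10}
del 's' → {'h': 6, 'x': 2, 'm': 4, 'g': 10}
del 'h' → {'x': 2, 'm': 4, 'g': 10}
info['m'] = 4+3 = 7 → {'x': 2, 'm': 7, 'g': 10}
info['x']*info['m'] = 2*7 = 14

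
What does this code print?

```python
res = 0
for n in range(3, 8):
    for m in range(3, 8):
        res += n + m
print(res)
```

n=3,m=3: res = 0+6 = 6
n=3,m=4: res = 6+7 = 13
n=3,m=5: res = 13+8 = 21
n=3,m=6: res = 21+9 = 30
n=3,m=7: res = 30+10 = 40
n=4,m=3: res = 40+7 = 47
n=4,m=4: res = 47+8 = 55
n=4,m=5: res = 55+9 = 64
n=4,m=6: res = 64+10 = 74
n=4,m=7: res = 74+11 = 85
n=5,m=3: res = 85+8 = 93
n=5,m=4: res = 93+9 = 102
n=5,m=5: res = 102+10 = 112
n=5,m=6: res = 112+11 = 123
n=5,m=7: res = 123+12 = 135
n=6,m=3: res = 135+9 = 144
n=6,m=4: res = 144+10 = 154
n=6,m=5: res = 154+11 = 165
n=6,m=6: res = 165+12 = 177
n=6,m=7: res = 177+13 = 190
n=7,m=3: res = 190+10 = 200
n=7,m=4: res = 200+11 = 211
n=7,m=5: res = 211+12 = 223
n=7,m=6: res = 223+13 = 236
n=7,m=7: res = 236+14 = 250

250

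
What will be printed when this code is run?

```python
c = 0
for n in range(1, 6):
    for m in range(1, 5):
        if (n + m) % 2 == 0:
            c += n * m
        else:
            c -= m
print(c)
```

46

n=1,m=1: even sum, c = 0+1 = 1
n=1,m=2: odd sum, c = 1-2 = -1
n=1,m=3: even sum, c = (-1)+3 = 2
n=1,m=4: odd sum, c = 2-4 = -2
n=2,m=1: odd sum, c = (-2)-1 = -3
n=2,m=2: even sum, c = (-3)+4 = 1
n=2,m=3: odd sum, c = 1-3 = -2
n=2,m=4: even sum, c = (-2)+8 = 6
n=3,m=1: even sum, c = 6+3 = 9
n=3,m=2: odd sum, c = 9-2 = 7
n=3,m=3: even sum, c = 7+9 = 16
n=3,m=4: odd sum, c = 16-4 = 12
n=4,m=1: odd sum, c = 12-1 = 11
n=4,m=2: even sum, c = 11+8 = 19
n=4,m=3: odd sum, c = 19-3 = 16
n=4,m=4: even sum, c = 16+16 = 32
n=5,m=1: even sum, c = 32+5 = 37
n=5,m=2: odd sum, c = 37-2 = 35
n=5,m=3: even sum, c = 35+15 = 50
n=5,m=4: odd sum, c = 50-4 = 46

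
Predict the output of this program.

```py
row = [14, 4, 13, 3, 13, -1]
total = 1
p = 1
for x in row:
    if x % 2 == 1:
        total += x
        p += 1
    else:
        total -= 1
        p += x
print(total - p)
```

x=14: not odd, total = 1-1 = 0; p=15
x=4: not odd, total = 0-1 = -1; p=19
x=13: odd, total = (-1)+13 = 12; p=20
x=3: odd, total = 12+3 = 15; p=21
x=13: odd, total = 15+13 = 28; p=22
x=-1: odd, total = 28+(-1) = 27; p=23
total-p = 27-23 = 4

4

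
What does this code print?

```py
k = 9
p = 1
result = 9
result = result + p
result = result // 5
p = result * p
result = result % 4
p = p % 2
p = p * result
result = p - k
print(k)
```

result = 9+1 = 10
result = 10//5 = 2
p = 2*1 = 2
result = 2%4 = 2
p = 2%2 = 0
p = 0*2 = 0
result = 0-9 = -9

9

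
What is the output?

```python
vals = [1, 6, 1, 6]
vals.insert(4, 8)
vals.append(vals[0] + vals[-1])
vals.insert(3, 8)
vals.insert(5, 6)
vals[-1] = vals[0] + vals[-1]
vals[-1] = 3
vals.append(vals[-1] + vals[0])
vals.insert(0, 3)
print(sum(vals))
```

46

insert 8 at 4 → [1, 6, 1, 6, 8]
append vals[0]+vals[-1] = 1+8 = 9 → [1, 6, 1, 6, 8, 9]
insert 8 at 3 → [1, 6, 1, 8, 6, 8, 9]
insert 6 at 5 → [1, 6, 1, 8, 6, 6, 8, 9]
vals[-1] = vals[0]+vals[-1] = 1+9 = 10 → [1, 6, 1, 8, 6, 6, 8, 10]
vals[-1] = 3 → [1, 6, 1, 8, 6, 6, 8, 3]
append vals[-1]+vals[0] = 3+1 = 4 → [1, 6, 1, 8, 6, 6, 8, 3, 4]
insert 3 at 0 → [3, 1, 6, 1, 8, 6, 6, 8, 3, 4]
sum = 46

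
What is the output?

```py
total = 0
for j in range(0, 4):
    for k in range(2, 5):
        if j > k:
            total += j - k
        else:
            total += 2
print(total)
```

j=0,k=2: not 0>2, total = 0+2 = 2
j=0,k=3: not 0>3, total = 2+2 = 4
j=0,k=4: not 0>4, total = 4+2 = 6
j=1,k=2: not 1>2, total = 6+2 = 8
j=1,k=3: not 1>3, total = 8+2 = 10
j=1,k=4: not 1>4, total = 10+2 = 12
j=2,k=2: not 2>2, total = 12+2 = 14
j=2,k=3: not 2>3, total = 14+2 = 16
j=2,k=4: not 2>4, total = 16+2 = 18
j=3,k=2: 3>2, total = 18+1 = 19
j=3,k=3: not 3>3, total = 19+2 = 21
j=3,k=4: not 3>4, total = 21+2 = 23

23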